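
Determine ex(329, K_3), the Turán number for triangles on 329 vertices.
ex(329, K_3) = ⌊329^2/4⌋ = 27060

Mantel (1907): a triangle-free graph on n vertices has at most ⌊n^2/4⌋ edges, with equality for the complete bipartite graph K_{⌊n/2⌋, ⌈n/2⌉}. For n = 329: ⌊329^2/4⌋ = ⌊108241/4⌋ = 27060. The extremal graph is K_{164, 165}, which has 164·165 = 27060 edges.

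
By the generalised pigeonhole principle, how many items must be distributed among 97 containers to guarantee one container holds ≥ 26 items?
n = (26 − 1)·97 + 1 = 2426

By the generalised pigeonhole principle, to guarantee some box contains ≥ r objects we need more than (r − 1) · k objects total. Threshold: n = (r − 1) · k + 1. With r = 26 and k = 97: n = 25 · 97 + 1 = 2425 + 1 = 2426. For n = 2425 = 25 · 97, we can put exactly 25 objects in every box, avoiding 26 in any single one — so 2426 is tight.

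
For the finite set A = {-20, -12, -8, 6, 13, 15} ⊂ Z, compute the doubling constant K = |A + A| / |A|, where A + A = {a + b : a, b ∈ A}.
K = |A + A| / |A| = 21/6 = 7/2

Enumerate A + A = {a + b : a, b ∈ A}. With |A| = 6, there are |A|^2 = 36 ordered sum pairs; collecting distinct values, A + A = {-40, -32, -28, -24, -20, -16, -14, -7, -6, -5, -2, 1, 3, 5, 7, 12, 19, 21, 26, 28, 30}, so |A + A| = 21. Thus K = 21/6 = 7/2. For comparison, the minimum possible |A + A| over all 6-element sets is 2·6 − 1 = 11 (so min K = 11/6), attained only by arithmetic progressions.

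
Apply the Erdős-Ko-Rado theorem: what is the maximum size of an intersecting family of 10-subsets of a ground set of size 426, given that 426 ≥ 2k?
max |F| = C(425, 9) = 1144728032360743325

The Erdős-Ko-Rado theorem states: for n ≥ 2k, an intersecting family of k-subsets of an n-element set has size at most C(n − 1, k − 1), with equality for 'star' families {A ⊆ [n] : |A| = k, i ∈ A} (fix an element i). For n = 426, k = 10: C(425, 9) = 1144728032360743325.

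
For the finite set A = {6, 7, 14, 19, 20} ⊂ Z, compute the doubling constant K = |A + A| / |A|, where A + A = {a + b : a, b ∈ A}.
K = |A + A| / |A| = 14/5

Enumerate A + A = {a + b : a, b ∈ A}. With |A| = 5, there are |A|^2 = 25 ordered sum pairs; collecting distinct values, A + A = {12, 13, 14, 20, 21, 25, 26, 27, 28, 33, 34, 38, 39, 40}, so |A + A| = 14. Thus K = 14/5. For comparison, the minimum possible |A + A| over all 5-element sets is 2·5 − 1 = 9 (so min K = 9/5), attained only by arithmetic progressions.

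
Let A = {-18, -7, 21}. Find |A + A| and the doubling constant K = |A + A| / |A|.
K = |A + A| / |A| = 6/3 = 2

Enumerate A + A = {a + b : a, b ∈ A}. With |A| = 3, there are |A|^2 = 9 ordered sum pairs; collecting distinct values, A + A = {-36, -25, -14, 3, 14, 42}, so |A + A| = 6. Thus K = 6/3 = 2. For comparison, the minimum possible |A + A| over all 3-element sets is 2·3 − 1 = 5 (so min K = 5/3), attained only by arithmetic progressions.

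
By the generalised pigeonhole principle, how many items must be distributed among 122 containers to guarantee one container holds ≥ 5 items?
n = (5 − 1)·122 + 1 = 489

By the generalised pigeonhole principle, to guarantee some box contains ≥ r objects we need more than (r − 1) · k objects total. Threshold: n = (r − 1) · k + 1. With r = 5 and k = 122: n = 4 · 122 + 1 = 488 + 1 = 489. For n = 488 = 4 · 122, we can put exactly 4 objects in every box, avoiding 5 in any single one — so 489 is tight.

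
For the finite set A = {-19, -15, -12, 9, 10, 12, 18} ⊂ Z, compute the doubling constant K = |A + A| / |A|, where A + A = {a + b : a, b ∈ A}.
K = |A + A| / |A| = 27/7

Enumerate A + A = {a + b : a, b ∈ A}. With |A| = 7, there are |A|^2 = 49 ordered sum pairs; collecting distinct values, A + A = {-38, -34, -31, -30, -27, -24, -10, -9, -7, -6, -5, -3, -2, -1, 0, 3, 6, 18, 19, 20, 21, 22, 24, 27, 28, 30, 36}, so |A + A| = 27. Thus K = 27/7. For comparison, the minimum possible |A + A| over all 7-element sets is 2·7 − 1 = 13 (so min K = 13/7), attained only by arithmetic progressions.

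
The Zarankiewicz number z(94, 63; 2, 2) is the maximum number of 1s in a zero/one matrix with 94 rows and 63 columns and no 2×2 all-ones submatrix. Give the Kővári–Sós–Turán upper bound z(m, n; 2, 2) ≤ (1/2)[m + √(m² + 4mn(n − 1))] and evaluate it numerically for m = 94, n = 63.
z(94, 63; 2, 2) ≤ (1/2)[94 + √(94² + 4·94·63·62)] = (1/2)[94 + √1477492] = 654.7606

Kővári–Sós–Turán: let r_1, ..., r_94 be the row sums and z = Σ r_i the total number of 1s. Each pair of columns can share at most one row with both entries 1 (else a 2×2 all-ones block appears), so Σ_i C(r_i, 2) ≤ C(63, 2) = 1953. By convexity Σ_i C(r_i, 2) ≥ 94·C(z/94, 2) = z(z − 94)/(2·94), giving z² − 94z − 94·63·62 ≤ 0 and hence z ≤ (1/2)[94 + √(8836 + 4·367164)] = (1/2)[94 + √1477492] ≈ (1/2)(94 + 1215.5213) = 654.7606.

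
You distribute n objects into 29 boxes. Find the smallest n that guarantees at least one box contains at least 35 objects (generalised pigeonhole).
n = (35 − 1)·29 + 1 = 987

By the generalised pigeonhole principle, to guarantee some box contains ≥ r objects we need more than (r − 1) · k objects total. Threshold: n = (r − 1) · k + 1. With r = 35 and k = 29: n = 34 · 29 + 1 = 986 + 1 = 987. For n = 986 = 34 · 29, we can put exactly 34 objects in every box, avoiding 35 in any single one — so 987 is tight.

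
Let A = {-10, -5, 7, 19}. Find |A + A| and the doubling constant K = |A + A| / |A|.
K = |A + A| / |A| = 9/4

Enumerate A + A = {a + b : a, b ∈ A}. With |A| = 4, there are |A|^2 = 16 ordered sum pairs; collecting distinct values, A + A = {-20, -15, -10, -3, 2, 9, 14, 26, 38}, so |A + A| = 9. Thus K = 9/4. For comparison, the minimum possible |A + A| over all 4-element sets is 2·4 − 1 = 7 (so min K = 7/4), attained only by arithmetic progressions.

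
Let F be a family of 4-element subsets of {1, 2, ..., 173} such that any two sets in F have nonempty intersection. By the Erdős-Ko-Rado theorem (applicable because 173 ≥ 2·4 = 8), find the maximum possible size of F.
max |F| = C(172, 3) = 833340

The Erdős-Ko-Rado theorem states: for n ≥ 2k, an intersecting family of k-subsets of an n-element set has size at most C(n − 1, k − 1), with equality for 'star' families {A ⊆ [n] : |A| = k, i ∈ A} (fix an element i). For n = 173, k = 4: C(172, 3) = 833340.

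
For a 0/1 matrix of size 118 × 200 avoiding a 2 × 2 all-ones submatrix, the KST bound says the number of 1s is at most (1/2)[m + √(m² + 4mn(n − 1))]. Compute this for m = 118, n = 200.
z(118, 200; 2, 2) ≤ (1/2)[118 + √(118² + 4·118·200·199)] = (1/2)[118 + √18799524] = 2226.9209

Kővári–Sós–Turán: let r_1, ..., r_118 be the row sums and z = Σ r_i the total number of 1s. Each pair of columns can share at most one row with both entries 1 (else a 2×2 all-ones block appears), so Σ_i C(r_i, 2) ≤ C(200, 2) = 19900. By convexity Σ_i C(r_i, 2) ≥ 118·C(z/118, 2) = z(z − 118)/(2·118), giving z² − 118z − 118·200·199 ≤ 0 and hence z ≤ (1/2)[118 + √(13924 + 4·4696400)] = (1/2)[118 + √18799524] ≈ (1/2)(118 + 4335.8418) = 2226.9209.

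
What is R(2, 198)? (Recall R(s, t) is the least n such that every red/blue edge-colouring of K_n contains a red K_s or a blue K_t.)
R(2, 198) = 198

R(2, k) = k for all k ≥ 2: in a 2-colouring of K_k, either some edge is red (a red K_2) or all edges are blue (a blue K_k). And K_{197} coloured all-blue has no blue K_198, so R(2, 198) > 197. Hence R(2, 198) = 198.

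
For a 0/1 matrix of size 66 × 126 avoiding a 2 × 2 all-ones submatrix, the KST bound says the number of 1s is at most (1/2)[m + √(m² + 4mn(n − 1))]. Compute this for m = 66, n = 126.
z(66, 126; 2, 2) ≤ (1/2)[66 + √(66² + 4·66·126·125)] = (1/2)[66 + √4162356] = 1053.0926

Kővári–Sós–Turán: let r_1, ..., r_66 be the row sums and z = Σ r_i the total number of 1s. Each pair of columns can share at most one row with both entries 1 (else a 2×2 all-ones block appears), so Σ_i C(r_i, 2) ≤ C(126, 2) = 7875. By convexity Σ_i C(r_i, 2) ≥ 66·C(z/66, 2) = z(z − 66)/(2·66), giving z² − 66z − 66·126·125 ≤ 0 and hence z ≤ (1/2)[66 + √(4356 + 4·1039500)] = (1/2)[66 + √4162356] ≈ (1/2)(66 + 2040.1853) = 1053.0926.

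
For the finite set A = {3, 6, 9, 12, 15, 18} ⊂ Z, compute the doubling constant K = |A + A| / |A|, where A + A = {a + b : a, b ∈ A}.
K = |A + A| / |A| = 11/6

Enumerate A + A = {a + b : a, b ∈ A}. With |A| = 6, there are |A|^2 = 36 ordered sum pairs; collecting distinct values, A + A = {6, 9, 12, 15, 18, 21, 24, 27, 30, 33, 36}, so |A + A| = 11. Thus K = 11/6. Here |A + A| = 2|A| − 1 = 11, the minimum possible — so K = 11/6 is minimal, which holds iff A is an arithmetic progression.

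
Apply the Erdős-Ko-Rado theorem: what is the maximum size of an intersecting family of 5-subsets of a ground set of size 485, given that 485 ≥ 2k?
max |F| = C(484, 4) = 2258257001

The Erdős-Ko-Rado theorem states: for n ≥ 2k, an intersecting family of k-subsets of an n-element set has size at most C(n − 1, k − 1), with equality for 'star' families {A ⊆ [n] : |A| = k, i ∈ A} (fix an element i). For n = 485, k = 5: C(484, 4) = 2258257001.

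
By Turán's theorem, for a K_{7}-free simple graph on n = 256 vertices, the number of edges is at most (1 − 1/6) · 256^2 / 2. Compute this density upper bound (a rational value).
Turán density bound = (5/6) · 256^2/2 = 81920/3 ≈ 27306.6667

Turán's theorem: ex(n, K_{r+1}) is achieved by the complete r-partite Turán graph T(n, r) with parts as balanced as possible, and is at most (1 − 1/r) · n^2/2. For r = 6, n = 256: the density bound is (5/6) · 65536/2 = 81920/3 ≈ 27306.6667. The integer-valued extremum is e(T(256, 6)) = 27306, which is strictly less than the density bound 81920/3 since 6 ∤ 256 (the parts of T(256, 6) cannot all be equal).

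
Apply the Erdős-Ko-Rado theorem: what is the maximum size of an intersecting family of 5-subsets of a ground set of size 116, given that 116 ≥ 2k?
max |F| = C(115, 4) = 6913340

Erdős-Ko-Rado (1961): when n ≥ 2k, max |F| = C(n−1, k−1). The bound is attained by the star {A : i ∈ A} for any fixed i ∈ [n]. Here C(116−1, 5−1) = C(115, 4) = 6913340.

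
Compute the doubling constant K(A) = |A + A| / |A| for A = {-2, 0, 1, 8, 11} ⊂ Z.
K = |A + A| / |A| = 14/5

Enumerate A + A = {a + b : a, b ∈ A}. With |A| = 5, there are |A|^2 = 25 ordered sum pairs; collecting distinct values, A + A = {-4, -2, -1, 0, 1, 2, 6, 8, 9, 11, 12, 16, 19, 22}, so |A + A| = 14. Thus K = 14/5. For comparison, the minimum possible |A + A| over all 5-element sets is 2·5 − 1 = 9 (so min K = 9/5), attained only by arithmetic progressions.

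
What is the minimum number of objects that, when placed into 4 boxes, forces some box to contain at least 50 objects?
n = (50 − 1)·4 + 1 = 197

By the generalised pigeonhole principle, to guarantee some box contains ≥ r objects we need more than (r − 1) · k objects total. Threshold: n = (r − 1) · k + 1. With r = 50 and k = 4: n = 49 · 4 + 1 = 196 + 1 = 197. For n = 196 = 49 · 4, we can put exactly 49 objects in every box, avoiding 50 in any single one — so 197 is tight.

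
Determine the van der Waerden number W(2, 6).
W(2, 6) = 1132

This is a classical value, W(2, 6) = 1132, established by combining an explicit 2-colouring of {1, ..., 1131} with no monochromatic 6-AP (giving the lower bound W(2, 6) > 1131) and a finite case analysis / exhaustive computer search showing every 2-colouring of {1, ..., 1132} has such an AP.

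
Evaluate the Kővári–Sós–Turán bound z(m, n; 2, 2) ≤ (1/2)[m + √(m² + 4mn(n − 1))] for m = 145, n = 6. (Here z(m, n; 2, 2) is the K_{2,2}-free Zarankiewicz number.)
z(145, 6; 2, 2) ≤ (1/2)[145 + √(145² + 4·145·6·5)] = (1/2)[145 + √38425] = 170.5115

Kővári–Sós–Turán: let r_1, ..., r_145 be the row sums and z = Σ r_i the total number of 1s. Each pair of columns can share at most one row with both entries 1 (else a 2×2 all-ones block appears), so Σ_i C(r_i, 2) ≤ C(6, 2) = 15. By convexity Σ_i C(r_i, 2) ≥ 145·C(z/145, 2) = z(z − 145)/(2·145), giving z² − 145z − 145·6·5 ≤ 0 and hence z ≤ (1/2)[145 + √(21025 + 4·4350)] = (1/2)[145 + √38425] ≈ (1/2)(145 + 196.023) = 170.5115.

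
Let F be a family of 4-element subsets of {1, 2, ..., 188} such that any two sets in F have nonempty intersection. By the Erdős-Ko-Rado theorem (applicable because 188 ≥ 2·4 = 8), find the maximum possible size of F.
max |F| = C(187, 3) = 1072445

Erdős-Ko-Rado (1961): when n ≥ 2k, max |F| = C(n−1, k−1). The bound is attained by the star {A : i ∈ A} for any fixed i ∈ [n]. Here C(188−1, 4−1) = C(187, 3) = 1072445.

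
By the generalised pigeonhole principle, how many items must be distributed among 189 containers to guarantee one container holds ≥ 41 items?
n = (41 − 1)·189 + 1 = 7561

By the generalised pigeonhole principle, to guarantee some box contains ≥ r objects we need more than (r − 1) · k objects total. Threshold: n = (r − 1) · k + 1. With r = 41 and k = 189: n = 40 · 189 + 1 = 7560 + 1 = 7561. For n = 7560 = 40 · 189, we can put exactly 40 objects in every box, avoiding 41 in any single one — so 7561 is tight.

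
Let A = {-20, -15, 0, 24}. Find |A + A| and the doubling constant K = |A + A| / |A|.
K = |A + A| / |A| = 10/4 = 5/2

Enumerate A + A = {a + b : a, b ∈ A}. With |A| = 4, there are |A|^2 = 16 ordered sum pairs; collecting distinct values, A + A = {-40, -35, -30, -20, -15, 0, 4, 9, 24, 48}, so |A + A| = 10. Thus K = 10/4 = 5/2. For comparison, the minimum possible |A + A| over all 4-element sets is 2·4 − 1 = 7 (so min K = 7/4), attained only by arithmetic progressions.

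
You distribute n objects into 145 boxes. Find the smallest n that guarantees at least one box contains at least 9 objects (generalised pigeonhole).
n = (9 − 1)·145 + 1 = 1161

By the generalised pigeonhole principle, to guarantee some box contains ≥ r objects we need more than (r − 1) · k objects total. Threshold: n = (r − 1) · k + 1. With r = 9 and k = 145: n = 8 · 145 + 1 = 1160 + 1 = 1161. For n = 1160 = 8 · 145, we can put exactly 8 objects in every box, avoiding 9 in any single one — so 1161 is tight.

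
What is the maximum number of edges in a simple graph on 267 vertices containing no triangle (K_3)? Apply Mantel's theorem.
ex(267, K_3) = ⌊267^2/4⌋ = 17822

Mantel (1907): a triangle-free graph on n vertices has at most ⌊n^2/4⌋ edges, with equality for the complete bipartite graph K_{⌊n/2⌋, ⌈n/2⌉}. For n = 267: ⌊267^2/4⌋ = ⌊71289/4⌋ = 17822. The extremal graph is K_{133, 134}, which has 133·134 = 17822 edges.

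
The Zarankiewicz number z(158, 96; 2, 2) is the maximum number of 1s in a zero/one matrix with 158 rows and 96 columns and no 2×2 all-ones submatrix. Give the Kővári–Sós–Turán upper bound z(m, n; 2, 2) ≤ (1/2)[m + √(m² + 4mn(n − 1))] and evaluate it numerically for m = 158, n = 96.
z(158, 96; 2, 2) ≤ (1/2)[158 + √(158² + 4·158·96·95)] = (1/2)[158 + √5788804] = 1281.9967

Kővári–Sós–Turán: let r_1, ..., r_158 be the row sums and z = Σ r_i the total number of 1s. Each pair of columns can share at most one row with both entries 1 (else a 2×2 all-ones block appears), so Σ_i C(r_i, 2) ≤ C(96, 2) = 4560. By convexity Σ_i C(r_i, 2) ≥ 158·C(z/158, 2) = z(z − 158)/(2·158), giving z² − 158z − 158·96·95 ≤ 0 and hence z ≤ (1/2)[158 + √(24964 + 4·1440960)] = (1/2)[158 + √5788804] ≈ (1/2)(158 + 2405.9933) = 1281.9967.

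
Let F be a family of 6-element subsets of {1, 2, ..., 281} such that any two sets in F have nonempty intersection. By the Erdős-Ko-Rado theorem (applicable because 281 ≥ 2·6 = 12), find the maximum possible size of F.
max |F| = C(280, 5) = 13836130056

The Erdős-Ko-Rado theorem states: for n ≥ 2k, an intersecting family of k-subsets of an n-element set has size at most C(n − 1, k − 1), with equality for 'star' families {A ⊆ [n] : |A| = k, i ∈ A} (fix an element i). For n = 281, k = 6: C(280, 5) = 13836130056.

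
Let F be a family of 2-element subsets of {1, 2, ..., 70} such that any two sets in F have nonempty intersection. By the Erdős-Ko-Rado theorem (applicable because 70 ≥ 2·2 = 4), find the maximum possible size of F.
max |F| = C(69, 1) = 69

The Erdős-Ko-Rado theorem states: for n ≥ 2k, an intersecting family of k-subsets of an n-element set has size at most C(n − 1, k − 1), with equality for 'star' families {A ⊆ [n] : |A| = k, i ∈ A} (fix an element i). For n = 70, k = 2: C(69, 1) = 69.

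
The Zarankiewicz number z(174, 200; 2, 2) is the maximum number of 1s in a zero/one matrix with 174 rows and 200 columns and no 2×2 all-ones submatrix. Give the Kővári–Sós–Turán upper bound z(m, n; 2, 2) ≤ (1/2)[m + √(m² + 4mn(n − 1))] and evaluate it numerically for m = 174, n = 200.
z(174, 200; 2, 2) ≤ (1/2)[174 + √(174² + 4·174·200·199)] = (1/2)[174 + √27731076] = 2720.0152

Kővári–Sós–Turán: let r_1, ..., r_174 be the row sums and z = Σ r_i the total number of 1s. Each pair of columns can share at most one row with both entries 1 (else a 2×2 all-ones block appears), so Σ_i C(r_i, 2) ≤ C(200, 2) = 19900. By convexity Σ_i C(r_i, 2) ≥ 174·C(z/174, 2) = z(z − 174)/(2·174), giving z² − 174z − 174·200·199 ≤ 0 and hence z ≤ (1/2)[174 + √(30276 + 4·6925200)] = (1/2)[174 + √27731076] ≈ (1/2)(174 + 5266.0304) = 2720.0152.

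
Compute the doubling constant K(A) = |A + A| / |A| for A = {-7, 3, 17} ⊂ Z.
K = |A + A| / |A| = 6/3 = 2

Enumerate A + A = {a + b : a, b ∈ A}. With |A| = 3, there are |A|^2 = 9 ordered sum pairs; collecting distinct values, A + A = {-14, -4, 6, 10, 20, 34}, so |A + A| = 6. Thus K = 6/3 = 2. For comparison, the minimum possible |A + A| over all 3-element sets is 2·3 − 1 = 5 (so min K = 5/3), attained only by arithmetic progressions.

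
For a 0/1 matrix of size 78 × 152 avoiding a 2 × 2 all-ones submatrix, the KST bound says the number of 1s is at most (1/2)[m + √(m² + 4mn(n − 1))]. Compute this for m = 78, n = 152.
z(78, 152; 2, 2) ≤ (1/2)[78 + √(78² + 4·78·152·151)] = (1/2)[78 + √7167108] = 1377.5727

Kővári–Sós–Turán: let r_1, ..., r_78 be the row sums and z = Σ r_i the total number of 1s. Each pair of columns can share at most one row with both entries 1 (else a 2×2 all-ones block appears), so Σ_i C(r_i, 2) ≤ C(152, 2) = 11476. By convexity Σ_i C(r_i, 2) ≥ 78·C(z/78, 2) = z(z − 78)/(2·78), giving z² − 78z − 78·152·151 ≤ 0 and hence z ≤ (1/2)[78 + √(6084 + 4·1790256)] = (1/2)[78 + √7167108] ≈ (1/2)(78 + 2677.1455) = 1377.5727.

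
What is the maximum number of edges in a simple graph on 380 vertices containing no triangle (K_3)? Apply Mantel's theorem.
ex(380, K_3) = ⌊380^2/4⌋ = 36100

Mantel (1907): a triangle-free graph on n vertices has at most ⌊n^2/4⌋ edges, with equality for the complete bipartite graph K_{⌊n/2⌋, ⌈n/2⌉}. For n = 380: ⌊380^2/4⌋ = ⌊144400/4⌋ = 36100. The extremal graph is K_{190, 190}, which has 190·190 = 36100 edges.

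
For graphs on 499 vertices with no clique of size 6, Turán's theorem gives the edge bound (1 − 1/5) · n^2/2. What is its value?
Turán density bound = (4/5) · 499^2/2 = 498002/5 ≈ 99600.4

Turán's theorem: ex(n, K_{r+1}) is achieved by the complete r-partite Turán graph T(n, r) with parts as balanced as possible, and is at most (1 − 1/r) · n^2/2. For r = 5, n = 499: the density bound is (4/5) · 249001/2 = 498002/5 ≈ 99600.4. The integer-valued extremum is e(T(499, 5)) = 99600, which is strictly less than the density bound 498002/5 since 5 ∤ 499 (the parts of T(499, 5) cannot all be equal).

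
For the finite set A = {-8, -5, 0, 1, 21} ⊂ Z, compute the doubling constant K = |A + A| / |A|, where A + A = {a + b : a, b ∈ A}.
K = |A + A| / |A| = 15/5 = 3

Enumerate A + A = {a + b : a, b ∈ A}. With |A| = 5, there are |A|^2 = 25 ordered sum pairs; collecting distinct values, A + A = {-16, -13, -10, -8, -7, -5, -4, 0, 1, 2, 13, 16, 21, 22, 42}, so |A + A| = 15. Thus K = 15/5 = 3. For comparison, the minimum possible |A + A| over all 5-element sets is 2·5 − 1 = 9 (so min K = 9/5), attained only by arithmetic progressions.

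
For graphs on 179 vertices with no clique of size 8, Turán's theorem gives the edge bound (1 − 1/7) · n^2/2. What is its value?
Turán density bound = (6/7) · 179^2/2 = 96123/7 ≈ 13731.8571

Turán's theorem: ex(n, K_{r+1}) is achieved by the complete r-partite Turán graph T(n, r) with parts as balanced as possible, and is at most (1 − 1/r) · n^2/2. For r = 7, n = 179: the density bound is (6/7) · 32041/2 = 96123/7 ≈ 13731.8571. The integer-valued extremum is e(T(179, 7)) = 13731, which is strictly less than the density bound 96123/7 since 7 ∤ 179 (the parts of T(179, 7) cannot all be equal).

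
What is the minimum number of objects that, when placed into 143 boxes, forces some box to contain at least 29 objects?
n = (29 − 1)·143 + 1 = 4005

By the generalised pigeonhole principle, to guarantee some box contains ≥ r objects we need more than (r − 1) · k objects total. Threshold: n = (r − 1) · k + 1. With r = 29 and k = 143: n = 28 · 143 + 1 = 4004 + 1 = 4005. For n = 4004 = 28 · 143, we can put exactly 28 objects in every box, avoiding 29 in any single one — so 4005 is tight.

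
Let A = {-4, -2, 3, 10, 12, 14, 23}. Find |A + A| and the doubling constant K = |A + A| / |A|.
K = |A + A| / |A| = 23/7

Enumerate A + A = {a + b : a, b ∈ A}. With |A| = 7, there are |A|^2 = 49 ordered sum pairs; collecting distinct values, A + A = {-8, -6, -4, -1, 1, 6, 8, 10, 12, 13, 15, 17, 19, 20, 21, 22, 24, 26, 28, 33, 35, 37, 46}, so |A + A| = 23. Thus K = 23/7. For comparison, the minimum possible |A + A| over all 7-element sets is 2·7 − 1 = 13 (so min K = 13/7), attained only by arithmetic progressions.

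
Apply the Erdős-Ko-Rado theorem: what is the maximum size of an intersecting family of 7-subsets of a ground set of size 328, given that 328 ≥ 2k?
max |F| = C(327, 6) = 1621509963255

Erdős-Ko-Rado (1961): when n ≥ 2k, max |F| = C(n−1, k−1). The bound is attained by the star {A : i ∈ A} for any fixed i ∈ [n]. Here C(328−1, 7−1) = C(327, 6) = 1621509963255.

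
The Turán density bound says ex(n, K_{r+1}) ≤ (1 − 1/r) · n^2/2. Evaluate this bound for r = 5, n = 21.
Turán density bound = (4/5) · 21^2/2 = 882/5 ≈ 176.4

Turán's theorem: ex(n, K_{r+1}) is achieved by the complete r-partite Turán graph T(n, r) with parts as balanced as possible, and is at most (1 − 1/r) · n^2/2. For r = 5, n = 21: the density bound is (4/5) · 441/2 = 882/5 ≈ 176.4. The integer-valued extremum is e(T(21, 5)) = 176, which is strictly less than the density bound 882/5 since 5 ∤ 21 (the parts of T(21, 5) cannot all be equal).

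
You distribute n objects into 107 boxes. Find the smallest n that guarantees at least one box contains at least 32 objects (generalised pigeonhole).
n = (32 − 1)·107 + 1 = 3318

By the generalised pigeonhole principle, to guarantee some box contains ≥ r objects we need more than (r − 1) · k objects total. Threshold: n = (r − 1) · k + 1. With r = 32 and k = 107: n = 31 · 107 + 1 = 3317 + 1 = 3318. For n = 3317 = 31 · 107, we can put exactly 31 objects in every box, avoiding 32 in any single one — so 3318 is tight.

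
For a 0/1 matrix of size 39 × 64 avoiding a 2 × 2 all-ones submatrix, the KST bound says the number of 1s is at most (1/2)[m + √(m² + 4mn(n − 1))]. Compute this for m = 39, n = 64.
z(39, 64; 2, 2) ≤ (1/2)[39 + √(39² + 4·39·64·63)] = (1/2)[39 + √630513] = 416.5242

Kővári–Sós–Turán: let r_1, ..., r_39 be the row sums and z = Σ r_i the total number of 1s. Each pair of columns can share at most one row with both entries 1 (else a 2×2 all-ones block appears), so Σ_i C(r_i, 2) ≤ C(64, 2) = 2016. By convexity Σ_i C(r_i, 2) ≥ 39·C(z/39, 2) = z(z − 39)/(2·39), giving z² − 39z − 39·64·63 ≤ 0 and hence z ≤ (1/2)[39 + √(1521 + 4·157248)] = (1/2)[39 + √630513] ≈ (1/2)(39 + 794.0485) = 416.5242.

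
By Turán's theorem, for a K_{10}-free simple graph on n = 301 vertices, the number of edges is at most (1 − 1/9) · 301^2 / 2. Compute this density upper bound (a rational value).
Turán density bound = (8/9) · 301^2/2 = 362404/9 ≈ 40267.1111

Turán's theorem: ex(n, K_{r+1}) is achieved by the complete r-partite Turán graph T(n, r) with parts as balanced as possible, and is at most (1 − 1/r) · n^2/2. For r = 9, n = 301: the density bound is (8/9) · 90601/2 = 362404/9 ≈ 40267.1111. The integer-valued extremum is e(T(301, 9)) = 40266, which is strictly less than the density bound 362404/9 since 9 ∤ 301 (the parts of T(301, 9) cannot all be equal).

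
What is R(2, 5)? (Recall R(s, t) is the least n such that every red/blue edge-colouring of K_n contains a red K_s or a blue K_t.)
R(2, 5) = 5

R(2, k) = k for all k ≥ 2: in a 2-colouring of K_k, either some edge is red (a red K_2) or all edges are blue (a blue K_k). And K_{4} coloured all-blue has no blue K_5, so R(2, 5) > 4. Hence R(2, 5) = 5.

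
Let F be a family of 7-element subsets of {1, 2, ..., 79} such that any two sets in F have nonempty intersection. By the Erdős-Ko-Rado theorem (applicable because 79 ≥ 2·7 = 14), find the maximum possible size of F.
max |F| = C(78, 6) = 256851595

Erdős-Ko-Rado (1961): when n ≥ 2k, max |F| = C(n−1, k−1). The bound is attained by the star {A : i ∈ A} for any fixed i ∈ [n]. Here C(79−1, 7−1) = C(78, 6) = 256851595.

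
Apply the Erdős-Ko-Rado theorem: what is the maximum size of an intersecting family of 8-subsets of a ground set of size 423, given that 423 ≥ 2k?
max |F| = C(422, 7) = 449814023625824

The Erdős-Ko-Rado theorem states: for n ≥ 2k, an intersecting family of k-subsets of an n-element set has size at most C(n − 1, k − 1), with equality for 'star' families {A ⊆ [n] : |A| = k, i ∈ A} (fix an element i). For n = 423, k = 8: C(422, 7) = 449814023625824.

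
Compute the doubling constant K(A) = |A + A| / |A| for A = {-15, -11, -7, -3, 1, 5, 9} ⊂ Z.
K = |A + A| / |A| = 13/7

Enumerate A + A = {a + b : a, b ∈ A}. With |A| = 7, there are |A|^2 = 49 ordered sum pairs; collecting distinct values, A + A = {-30, -26, -22, -18, -14, -10, -6, -2, 2, 6, 10, 14, 18}, so |A + A| = 13. Thus K = 13/7. Here |A + A| = 2|A| − 1 = 13, the minimum possible — so K = 13/7 is minimal, which holds iff A is an arithmetic progression.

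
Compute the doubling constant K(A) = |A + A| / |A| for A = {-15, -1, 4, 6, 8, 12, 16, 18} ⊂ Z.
K = |A + A| / |A| = 29/8

Enumerate A + A = {a + b : a, b ∈ A}. With |A| = 8, there are |A|^2 = 64 ordered sum pairs; collecting distinct values, A + A = {-30, -16, -11, -9, -7, -3, -2, 1, 3, 5, 7, 8, 10, 11, 12, 14, 15, 16, 17, 18, 20, 22, 24, 26, 28, 30, 32, 34, 36}, so |A + A| = 29. Thus K = 29/8. For comparison, the minimum possible |A + A| over all 8-element sets is 2·8 − 1 = 15 (so min K = 15/8), attained only by arithmetic progressions.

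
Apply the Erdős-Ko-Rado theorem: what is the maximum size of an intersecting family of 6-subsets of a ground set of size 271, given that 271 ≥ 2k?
max |F| = C(270, 5) = 11520265554

Erdős-Ko-Rado (1961): when n ≥ 2k, max |F| = C(n−1, k−1). The bound is attained by the star {A : i ∈ A} for any fixed i ∈ [n]. Here C(271−1, 6−1) = C(270, 5) = 11520265554.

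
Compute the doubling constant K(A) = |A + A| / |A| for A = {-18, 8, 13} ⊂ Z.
K = |A + A| / |A| = 6/3 = 2

Enumerate A + A = {a + b : a, b ∈ A}. With |A| = 3, there are |A|^2 = 9 ordered sum pairs; collecting distinct values, A + A = {-36, -10, -5, 16, 21, 26}, so |A + A| = 6. Thus K = 6/3 = 2. For comparison, the minimum possible |A + A| over all 3-element sets is 2·3 − 1 = 5 (so min K = 5/3), attained only by arithmetic progressions.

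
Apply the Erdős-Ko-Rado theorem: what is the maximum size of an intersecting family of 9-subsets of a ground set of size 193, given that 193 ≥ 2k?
max |F| = C(192, 8) = 39510598291560

Erdős-Ko-Rado (1961): when n ≥ 2k, max |F| = C(n−1, k−1). The bound is attained by the star {A : i ∈ A} for any fixed i ∈ [n]. Here C(193−1, 9−1) = C(192, 8) = 39510598291560.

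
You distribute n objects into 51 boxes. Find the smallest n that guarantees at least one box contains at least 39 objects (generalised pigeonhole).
n = (39 − 1)·51 + 1 = 1939

By the generalised pigeonhole principle, to guarantee some box contains ≥ r objects we need more than (r − 1) · k objects total. Threshold: n = (r − 1) · k + 1. With r = 39 and k = 51: n = 38 · 51 + 1 = 1938 + 1 = 1939. For n = 1938 = 38 · 51, we can put exactly 38 objects in every box, avoiding 39 in any single one — so 1939 is tight.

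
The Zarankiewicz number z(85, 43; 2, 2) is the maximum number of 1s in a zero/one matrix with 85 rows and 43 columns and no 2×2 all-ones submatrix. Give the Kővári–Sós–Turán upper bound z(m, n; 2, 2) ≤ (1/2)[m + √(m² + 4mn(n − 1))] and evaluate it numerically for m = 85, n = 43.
z(85, 43; 2, 2) ≤ (1/2)[85 + √(85² + 4·85·43·42)] = (1/2)[85 + √621265] = 436.6018

Kővári–Sós–Turán: let r_1, ..., r_85 be the row sums and z = Σ r_i the total number of 1s. Each pair of columns can share at most one row with both entries 1 (else a 2×2 all-ones block appears), so Σ_i C(r_i, 2) ≤ C(43, 2) = 903. By convexity Σ_i C(r_i, 2) ≥ 85·C(z/85, 2) = z(z − 85)/(2·85), giving z² − 85z − 85·43·42 ≤ 0 and hence z ≤ (1/2)[85 + √(7225 + 4·153510)] = (1/2)[85 + √621265] ≈ (1/2)(85 + 788.2037) = 436.6018.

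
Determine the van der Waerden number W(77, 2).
W(77, 2) = 77 + 1 = 78

A 2-term AP is any pair of integers, so a monochromatic 2-AP exists iff some colour is used at least twice. With 77 colours, the colouring i ↦ i on {1, ..., 77} uses each colour once, avoiding any monochromatic pair, so W(77, 2) > 77. For {1, ..., 78}, pigeonhole forces two integers of the same colour, which form a monochromatic 2-AP. Hence W(77, 2) = 78.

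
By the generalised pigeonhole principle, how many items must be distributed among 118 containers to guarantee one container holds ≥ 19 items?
n = (19 − 1)·118 + 1 = 2125

By the generalised pigeonhole principle, to guarantee some box contains ≥ r objects we need more than (r − 1) · k objects total. Threshold: n = (r − 1) · k + 1. With r = 19 and k = 118: n = 18 · 118 + 1 = 2124 + 1 = 2125. For n = 2124 = 18 · 118, we can put exactly 18 objects in every box, avoiding 19 in any single one — so 2125 is tight.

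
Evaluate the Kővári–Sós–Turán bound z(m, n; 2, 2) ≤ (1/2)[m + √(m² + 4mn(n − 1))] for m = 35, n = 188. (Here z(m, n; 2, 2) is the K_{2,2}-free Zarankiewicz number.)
z(35, 188; 2, 2) ≤ (1/2)[35 + √(35² + 4·35·188·187)] = (1/2)[35 + √4923065] = 1126.899

Kővári–Sós–Turán: let r_1, ..., r_35 be the row sums and z = Σ r_i the total number of 1s. Each pair of columns can share at most one row with both entries 1 (else a 2×2 all-ones block appears), so Σ_i C(r_i, 2) ≤ C(188, 2) = 17578. By convexity Σ_i C(r_i, 2) ≥ 35·C(z/35, 2) = z(z − 35)/(2·35), giving z² − 35z − 35·188·187 ≤ 0 and hence z ≤ (1/2)[35 + √(1225 + 4·1230460)] = (1/2)[35 + √4923065] ≈ (1/2)(35 + 2218.7981) = 1126.899.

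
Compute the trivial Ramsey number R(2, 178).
R(2, 178) = 178

R(2, k) = k for all k ≥ 2: in a 2-colouring of K_k, either some edge is red (a red K_2) or all edges are blue (a blue K_k). And K_{177} coloured all-blue has no blue K_178, so R(2, 178) > 177. Hence R(2, 178) = 178.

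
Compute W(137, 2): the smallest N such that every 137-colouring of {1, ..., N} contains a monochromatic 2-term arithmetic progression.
W(137, 2) = 137 + 1 = 138

A 2-term AP is any pair of integers, so a monochromatic 2-AP exists iff some colour is used at least twice. With 137 colours, the colouring i ↦ i on {1, ..., 137} uses each colour once, avoiding any monochromatic pair, so W(137, 2) > 137. For {1, ..., 138}, pigeonhole forces two integers of the same colour, which form a monochromatic 2-AP. Hence W(137, 2) = 138.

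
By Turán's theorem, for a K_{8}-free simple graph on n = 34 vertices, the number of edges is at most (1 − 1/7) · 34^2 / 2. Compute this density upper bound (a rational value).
Turán density bound = (6/7) · 34^2/2 = 3468/7 ≈ 495.4286

Turán's theorem: ex(n, K_{r+1}) is achieved by the complete r-partite Turán graph T(n, r) with parts as balanced as possible, and is at most (1 − 1/r) · n^2/2. For r = 7, n = 34: the density bound is (6/7) · 1156/2 = 3468/7 ≈ 495.4286. The integer-valued extremum is e(T(34, 7)) = 495, which is strictly less than the density bound 3468/7 since 7 ∤ 34 (the parts of T(34, 7) cannot all be equal).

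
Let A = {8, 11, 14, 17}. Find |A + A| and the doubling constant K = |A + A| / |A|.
K = |A + A| / |A| = 7/4

Enumerate A + A = {a + b : a, b ∈ A}. With |A| = 4, there are |A|^2 = 16 ordered sum pairs; collecting distinct values, A + A = {16, 19, 22, 25, 28, 31, 34}, so |A + A| = 7. Thus K = 7/4. Here |A + A| = 2|A| − 1 = 7, the minimum possible — so K = 7/4 is minimal, which holds iff A is an arithmetic progression.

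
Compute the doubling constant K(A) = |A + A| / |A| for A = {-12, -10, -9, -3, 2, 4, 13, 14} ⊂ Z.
K = |A + A| / |A| = 31/8

Enumerate A + A = {a + b : a, b ∈ A}. With |A| = 8, there are |A|^2 = 64 ordered sum pairs; collecting distinct values, A + A = {-24, -22, -21, -20, -19, -18, -15, -13, -12, -10, -8, -7, -6, -5, -1, 1, 2, 3, 4, 5, 6, 8, 10, 11, 15, 16, 17, 18, 26, 27, 28}, so |A + A| = 31. Thus K = 31/8. For comparison, the minimum possible |A + A| over all 8-element sets is 2·8 − 1 = 15 (so min K = 15/8), attained only by arithmetic progressions.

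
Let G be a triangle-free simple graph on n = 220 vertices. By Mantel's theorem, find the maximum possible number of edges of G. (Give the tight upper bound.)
ex(220, K_3) = ⌊220^2/4⌋ = 12100

Mantel (1907): a triangle-free graph on n vertices has at most ⌊n^2/4⌋ edges, with equality for the complete bipartite graph K_{⌊n/2⌋, ⌈n/2⌉}. For n = 220: ⌊220^2/4⌋ = ⌊48400/4⌋ = 12100. The extremal graph is K_{110, 110}, which has 110·110 = 12100 edges.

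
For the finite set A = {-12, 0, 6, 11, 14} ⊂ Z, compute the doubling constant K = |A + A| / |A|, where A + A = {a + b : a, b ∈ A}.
K = |A + A| / |A| = 15/5 = 3

Enumerate A + A = {a + b : a, b ∈ A}. With |A| = 5, there are |A|^2 = 25 ordered sum pairs; collecting distinct values, A + A = {-24, -12, -6, -1, 0, 2, 6, 11, 12, 14, 17, 20, 22, 25, 28}, so |A + A| = 15. Thus K = 15/5 = 3. For comparison, the minimum possible |A + A| over all 5-element sets is 2·5 − 1 = 9 (so min K = 9/5), attained only by arithmetic progressions.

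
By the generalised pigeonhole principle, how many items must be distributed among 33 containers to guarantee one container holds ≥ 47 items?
n = (47 − 1)·33 + 1 = 1519

By the generalised pigeonhole principle, to guarantee some box contains ≥ r objects we need more than (r − 1) · k objects total. Threshold: n = (r − 1) · k + 1. With r = 47 and k = 33: n = 46 · 33 + 1 = 1518 + 1 = 1519. For n = 1518 = 46 · 33, we can put exactly 46 objects in every box, avoiding 47 in any single one — so 1519 is tight.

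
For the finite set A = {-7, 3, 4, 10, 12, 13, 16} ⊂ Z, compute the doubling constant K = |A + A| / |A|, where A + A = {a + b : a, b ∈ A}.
K = |A + A| / |A| = 24/7

Enumerate A + A = {a + b : a, b ∈ A}. With |A| = 7, there are |A|^2 = 49 ordered sum pairs; collecting distinct values, A + A = {-14, -4, -3, 3, 5, 6, 7, 8, 9, 13, 14, 15, 16, 17, 19, 20, 22, 23, 24, 25, 26, 28, 29, 32}, so |A + A| = 24. Thus K = 24/7. For comparison, the minimum possible |A + A| over all 7-element sets is 2·7 − 1 = 13 (so min K = 13/7), attained only by arithmetic progressions.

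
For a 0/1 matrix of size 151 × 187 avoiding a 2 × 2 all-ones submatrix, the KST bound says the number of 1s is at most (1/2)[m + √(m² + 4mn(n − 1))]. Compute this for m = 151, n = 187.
z(151, 187; 2, 2) ≤ (1/2)[151 + √(151² + 4·151·187·186)] = (1/2)[151 + √21031129] = 2368.4854

Kővári–Sós–Turán: let r_1, ..., r_151 be the row sums and z = Σ r_i the total number of 1s. Each pair of columns can share at most one row with both entries 1 (else a 2×2 all-ones block appears), so Σ_i C(r_i, 2) ≤ C(187, 2) = 17391. By convexity Σ_i C(r_i, 2) ≥ 151·C(z/151, 2) = z(z − 151)/(2·151), giving z² − 151z − 151·187·186 ≤ 0 and hence z ≤ (1/2)[151 + √(22801 + 4·5252082)] = (1/2)[151 + √21031129] ≈ (1/2)(151 + 4585.9709) = 2368.4854.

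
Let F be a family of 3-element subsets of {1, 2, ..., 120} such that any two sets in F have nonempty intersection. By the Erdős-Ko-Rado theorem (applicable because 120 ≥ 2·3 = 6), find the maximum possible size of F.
max |F| = C(119, 2) = 7021

The Erdős-Ko-Rado theorem states: for n ≥ 2k, an intersecting family of k-subsets of an n-element set has size at most C(n − 1, k − 1), with equality for 'star' families {A ⊆ [n] : |A| = k, i ∈ A} (fix an element i). For n = 120, k = 3: C(119, 2) = 7021.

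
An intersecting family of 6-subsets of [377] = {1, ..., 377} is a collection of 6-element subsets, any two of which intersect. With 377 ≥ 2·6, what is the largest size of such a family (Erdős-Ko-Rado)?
max |F| = C(376, 5) = 60976324200

The Erdős-Ko-Rado theorem states: for n ≥ 2k, an intersecting family of k-subsets of an n-element set has size at most C(n − 1, k − 1), with equality for 'star' families {A ⊆ [n] : |A| = k, i ∈ A} (fix an element i). For n = 377, k = 6: C(376, 5) = 60976324200.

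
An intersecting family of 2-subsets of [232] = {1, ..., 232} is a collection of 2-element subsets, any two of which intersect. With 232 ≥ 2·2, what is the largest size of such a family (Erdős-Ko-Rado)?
max |F| = C(231, 1) = 231

Erdős-Ko-Rado (1961): when n ≥ 2k, max |F| = C(n−1, k−1). The bound is attained by the star {A : i ∈ A} for any fixed i ∈ [n]. Here C(232−1, 2−1) = C(231, 1) = 231.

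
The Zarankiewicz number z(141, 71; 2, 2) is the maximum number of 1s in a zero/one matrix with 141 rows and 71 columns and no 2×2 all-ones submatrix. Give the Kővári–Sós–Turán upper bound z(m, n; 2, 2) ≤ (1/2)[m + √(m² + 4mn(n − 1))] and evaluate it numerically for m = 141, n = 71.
z(141, 71; 2, 2) ≤ (1/2)[141 + √(141² + 4·141·71·70)] = (1/2)[141 + √2822961] = 910.5835

Kővári–Sós–Turán: let r_1, ..., r_141 be the row sums and z = Σ r_i the total number of 1s. Each pair of columns can share at most one row with both entries 1 (else a 2×2 all-ones block appears), so Σ_i C(r_i, 2) ≤ C(71, 2) = 2485. By convexity Σ_i C(r_i, 2) ≥ 141·C(z/141, 2) = z(z − 141)/(2·141), giving z² − 141z − 141·71·70 ≤ 0 and hence z ≤ (1/2)[141 + √(19881 + 4·700770)] = (1/2)[141 + √2822961] ≈ (1/2)(141 + 1680.167) = 910.5835.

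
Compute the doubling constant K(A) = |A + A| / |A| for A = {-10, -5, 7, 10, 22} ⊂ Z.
K = |A + A| / |A| = 14/5

Enumerate A + A = {a + b : a, b ∈ A}. With |A| = 5, there are |A|^2 = 25 ordered sum pairs; collecting distinct values, A + A = {-20, -15, -10, -3, 0, 2, 5, 12, 14, 17, 20, 29, 32, 44}, so |A + A| = 14. Thus K = 14/5. For comparison, the minimum possible |A + A| over all 5-element sets is 2·5 − 1 = 9 (so min K = 9/5), attained only by arithmetic progressions.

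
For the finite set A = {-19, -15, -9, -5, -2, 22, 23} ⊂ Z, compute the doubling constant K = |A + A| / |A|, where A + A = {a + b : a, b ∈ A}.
K = |A + A| / |A| = 27/7

Enumerate A + A = {a + b : a, b ∈ A}. With |A| = 7, there are |A|^2 = 49 ordered sum pairs; collecting distinct values, A + A = {-38, -34, -30, -28, -24, -21, -20, -18, -17, -14, -11, -10, -7, -4, 3, 4, 7, 8, 13, 14, 17, 18, 20, 21, 44, 45, 46}, so |A + A| = 27. Thus K = 27/7. For comparison, the minimum possible |A + A| over all 7-element sets is 2·7 − 1 = 13 (so min K = 13/7), attained only by arithmetic progressions.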